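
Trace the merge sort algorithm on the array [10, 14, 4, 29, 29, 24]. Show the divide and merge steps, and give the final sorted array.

Merge sort trace:

Split: [10, 14, 4, 29, 29, 24] -> [10, 14, 4] and [29, 29, 24]
  Split: [10, 14, 4] -> [10] and [14, 4]
    Split: [14, 4] -> [14] and [4]
    Merge: [14] + [4] -> [4, 14]
  Merge: [10] + [4, 14] -> [4, 10, 14]
  Split: [29, 29, 24] -> [29] and [29, 24]
    Split: [29, 24] -> [29] and [24]
    Merge: [29] + [24] -> [24, 29]
  Merge: [29] + [24, 29] -> [24, 29, 29]
Merge: [4, 10, 14] + [24, 29, 29] -> [4, 10, 14, 24, 29, 29]

Final sorted array: [4, 10, 14, 24, 29, 29]

The merge sort proceeds by recursively splitting the array and merging sorted halves.
After all merges, the sorted array is [4, 10, 14, 24, 29, 29].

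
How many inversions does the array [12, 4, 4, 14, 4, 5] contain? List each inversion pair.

Finding inversions in [12, 4, 4, 14, 4, 5]:

(0, 1): arr[0]=12 > arr[1]=4
(0, 2): arr[0]=12 > arr[2]=4
(0, 4): arr[0]=12 > arr[4]=4
(0, 5): arr[0]=12 > arr[5]=5
(3, 4): arr[3]=14 > arr[4]=4
(3, 5): arr[3]=14 > arr[5]=5

Total inversions: 6

The array has 6 inversion(s): (0,1), (0,2), (0,4), (0,5), (3,4), (3,5). Each pair (i,j) satisfies i < j and arr[i] > arr[j].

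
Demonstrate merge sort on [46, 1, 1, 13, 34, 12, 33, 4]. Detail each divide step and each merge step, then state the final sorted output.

Merge sort trace:

Split: [46, 1, 1, 13, 34, 12, 33, 4] -> [46, 1, 1, 13] and [34, 12, 33, 4]
  Split: [46, 1, 1, 13] -> [46, 1] and [1, 13]
    Split: [46, 1] -> [46] and [1]
    Merge: [46] + [1] -> [1, 46]
    Split: [1, 13] -> [1] and [13]
    Merge: [1] + [13] -> [1, 13]
  Merge: [1, 46] + [1, 13] -> [1, 1, 13, 46]
  Split: [34, 12, 33, 4] -> [34, 12] and [33, 4]
    Split: [34, 12] -> [34] and [12]
    Merge: [34] + [12] -> [12, 34]
    Split: [33, 4] -> [33] and [4]
    Merge: [33] + [4] -> [4, 33]
  Merge: [12, 34] + [4, 33] -> [4, 12, 33, 34]
Merge: [1, 1, 13, 46] + [4, 12, 33, 34] -> [1, 1, 4, 12, 13, 33, 34, 46]

Final sorted array: [1, 1, 4, 12, 13, 33, 34, 46]

The merge sort proceeds by recursively splitting the array and merging sorted halves.
After all merges, the sorted array is [1, 1, 4, 12, 13, 33, 34, 46].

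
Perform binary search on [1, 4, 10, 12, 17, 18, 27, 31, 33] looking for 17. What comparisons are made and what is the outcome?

Binary search for 17 in [1, 4, 10, 12, 17, 18, 27, 31, 33]:

lo=0, hi=8, mid=4, arr[mid]=17 -> Found target at index 4!

Binary search finds 17 at index 4 after 1 comparisons. The search repeatedly halves the search space by comparing with the middle element.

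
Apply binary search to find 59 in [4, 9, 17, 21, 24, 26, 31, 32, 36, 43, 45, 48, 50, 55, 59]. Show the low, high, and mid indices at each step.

Binary search for 59 in [4, 9, 17, 21, 24, 26, 31, 32, 36, 43, 45, 48, 50, 55, 59]:

lo=0, hi=14, mid=7, arr[mid]=32 -> 32 < 59, search right half
lo=8, hi=14, mid=11, arr[mid]=48 -> 48 < 59, search right half
lo=12, hi=14, mid=13, arr[mid]=55 -> 55 < 59, search right half
lo=14, hi=14, mid=14, arr[mid]=59 -> Found target at index 14!

Binary search finds 59 at index 14 after 4 comparisons. The search repeatedly halves the search space by comparing with the middle element.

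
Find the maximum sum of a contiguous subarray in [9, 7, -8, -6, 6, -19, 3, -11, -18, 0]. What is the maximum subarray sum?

Using Kadane's algorithm on [9, 7, -8, -6, 6, -19, 3, -11, -18, 0]:

Scanning through the array:
Position 1 (value 7): max_ending_here = 16, max_so_far = 16
Position 2 (value -8): max_ending_here = 8, max_so_far = 16
Position 3 (value -6): max_ending_here = 2, max_so_far = 16
Position 4 (value 6): max_ending_here = 8, max_so_far = 16
Position 5 (value -19): max_ending_here = -11, max_so_far = 16
Position 6 (value 3): max_ending_here = 3, max_so_far = 16
Position 7 (value -11): max_ending_here = -8, max_so_far = 16
Position 8 (value -18): max_ending_here = -18, max_so_far = 16
Position 9 (value 0): max_ending_here = 0, max_so_far = 16

Maximum subarray: [9, 7]
Maximum sum: 16

The maximum subarray is [9, 7] with sum 16. This subarray runs from index 0 to index 1.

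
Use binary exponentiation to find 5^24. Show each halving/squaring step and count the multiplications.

Computing 5^24 by squaring (build up from 5^1; each line after the first costs one multiplication):

5^1 = 5
5^2 = (5^1)^2 = 5^2 = 25
5^3 = 5 * 5^2 = 5 * 25 = 125
5^6 = (5^3)^2 = 125^2 = 15625
5^12 = (5^6)^2 = 15625^2 = 244140625
5^24 = (5^12)^2 = 244140625^2 = 59604644775390625

Result: 59604644775390625
Multiplications needed: 5 (5 lines after 5^1)

5^24 = 59604644775390625. Using exponentiation by squaring, this requires 5 multiplications. The key idea: if the exponent is even, square the half-power; if odd, multiply by the base once.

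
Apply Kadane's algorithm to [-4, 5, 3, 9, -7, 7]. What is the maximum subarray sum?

Using Kadane's algorithm on [-4, 5, 3, 9, -7, 7]:

Scanning through the array:
Position 1 (value 5): max_ending_here = 5, max_so_far = 5
Position 2 (value 3): max_ending_here = 8, max_so_far = 8
Position 3 (value 9): max_ending_here = 17, max_so_far = 17
Position 4 (value -7): max_ending_here = 10, max_so_far = 17
Position 5 (value 7): max_ending_here = 17, max_so_far = 17

Maximum subarray: [5, 3, 9]
Maximum sum: 17

The maximum subarray is [5, 3, 9] with sum 17. This subarray runs from index 1 to index 3.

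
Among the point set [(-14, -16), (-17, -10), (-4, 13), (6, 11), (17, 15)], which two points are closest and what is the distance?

Computing all pairwise distances among 5 points:

d((-14, -16), (-17, -10)) = 6.7082 <-- minimum
d((-14, -16), (-4, 13)) = 30.6757
d((-14, -16), (6, 11)) = 33.6006
d((-14, -16), (17, 15)) = 43.8406
d((-17, -10), (-4, 13)) = 26.4197
d((-17, -10), (6, 11)) = 31.1448
d((-17, -10), (17, 15)) = 42.2019
d((-4, 13), (6, 11)) = 10.198
d((-4, 13), (17, 15)) = 21.095
d((6, 11), (17, 15)) = 11.7047

Closest pair: (-14, -16) and (-17, -10) with distance 6.7082

The closest pair is (-14, -16) and (-17, -10) with Euclidean distance 6.7082. For 5 points, brute-force pairwise comparison is shown above. For large n, the divide-and-conquer algorithm (sort by x, recurse on halves, check the dividing strip) achieves O(n log n).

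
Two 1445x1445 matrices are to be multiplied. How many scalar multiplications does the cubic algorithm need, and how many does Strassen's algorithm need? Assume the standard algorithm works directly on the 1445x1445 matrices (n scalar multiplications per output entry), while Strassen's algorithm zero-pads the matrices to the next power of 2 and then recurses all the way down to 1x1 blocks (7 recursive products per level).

Matrix multiplication for 1445x1445 matrices:

Strassen's algorithm requires power-of-2 dimensions. Pad 1445x1445 to 2048x2048 (next power of 2).

Standard algorithm: 1445^3 = 3017196125 multiplications
Strassen's algorithm: 7^(log2(2048)) = 7^11 = 1977326743 multiplications
Savings: 3017196125 - 1977326743 = 1039869382 multiplications

Standard: 3017196125 multiplications (1445^3). Strassen: 1977326743 multiplications (7^11, after padding to 2048x2048). Strassen reduces 8 recursive multiplications to 7 at each level.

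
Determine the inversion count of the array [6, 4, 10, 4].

Finding inversions in [6, 4, 10, 4]:

(0, 1): arr[0]=6 > arr[1]=4
(0, 3): arr[0]=6 > arr[3]=4
(2, 3): arr[2]=10 > arr[3]=4

Total inversions: 3

The array has 3 inversion(s): (0,1), (0,3), (2,3). Each pair (i,j) satisfies i < j and arr[i] > arr[j].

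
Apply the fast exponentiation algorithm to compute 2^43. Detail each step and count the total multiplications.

Computing 2^43 by squaring (build up from 2^1; each line after the first costs one multiplication):

2^1 = 2
2^2 = (2^1)^2 = 2^2 = 4
2^4 = (2^2)^2 = 4^2 = 16
2^5 = 2 * 2^4 = 2 * 16 = 32
2^10 = (2^5)^2 = 32^2 = 1024
2^20 = (2^10)^2 = 1024^2 = 1048576
2^21 = 2 * 2^20 = 2 * 1048576 = 2097152
2^42 = (2^21)^2 = 2097152^2 = 4398046511104
2^43 = 2 * 2^42 = 2 * 4398046511104 = 8796093022208

Result: 8796093022208
Multiplications needed: 8 (8 lines after 2^1)

2^43 = 8796093022208. Using exponentiation by squaring, this requires 8 multiplications. The key idea: if the exponent is even, square the half-power; if odd, multiply by the base once.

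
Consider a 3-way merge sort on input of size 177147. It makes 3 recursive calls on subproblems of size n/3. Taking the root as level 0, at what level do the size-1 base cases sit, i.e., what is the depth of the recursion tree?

For divide and conquer with division factor 3:

Problem sizes at each level:
Level 0: 177147
Level 1: 59049
Level 2: 19683
Level 3: 6561
Level 4: 2187
Level 5: 729
Level 6: 243
Level 7: 81
Level 8: 27
Level 9: 9
Level 10: 3
Level 11: 1

The root is level 0 and the size-1 base case is level 11 (the tree spans levels 0 through 11, i.e. 12 levels counting the root), so the depth is the number of divisions: log_3(177147) = 11

The recursion tree depth is log_3(177147) = 11. At each level, the problem size is divided by 3, so it takes 11 divisions to reduce to a base case of size 1. The algorithm makes 3 recursive calls at each level.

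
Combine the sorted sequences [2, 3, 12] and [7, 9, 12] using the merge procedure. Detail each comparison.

Merging process:

Compare 2 vs 7: take 2 from left. Merged: [2]
Compare 3 vs 7: take 3 from left. Merged: [2, 3]
Compare 12 vs 7: take 7 from right. Merged: [2, 3, 7]
Compare 12 vs 9: take 9 from right. Merged: [2, 3, 7, 9]
Compare 12 vs 12: take 12 from left. Merged: [2, 3, 7, 9, 12]
Append remaining from right: [12]. Merged: [2, 3, 7, 9, 12, 12]

Final merged array: [2, 3, 7, 9, 12, 12]
Total comparisons: 5

The merged array is [2, 3, 7, 9, 12, 12], requiring 5 comparisons. The merge step runs in O(n) time where n is the total number of elements.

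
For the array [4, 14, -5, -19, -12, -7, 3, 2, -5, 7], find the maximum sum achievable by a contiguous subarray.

Using Kadane's algorithm on [4, 14, -5, -19, -12, -7, 3, 2, -5, 7]:

Scanning through the array:
Position 1 (value 14): max_ending_here = 18, max_so_far = 18
Position 2 (value -5): max_ending_here = 13, max_so_far = 18
Position 3 (value -19): max_ending_here = -6, max_so_far = 18
Position 4 (value -12): max_ending_here = -12, max_so_far = 18
Position 5 (value -7): max_ending_here = -7, max_so_far = 18
Position 6 (value 3): max_ending_here = 3, max_so_far = 18
Position 7 (value 2): max_ending_here = 5, max_so_far = 18
Position 8 (value -5): max_ending_here = 0, max_so_far = 18
Position 9 (value 7): max_ending_here = 7, max_so_far = 18

Maximum subarray: [4, 14]
Maximum sum: 18

The maximum subarray is [4, 14] with sum 18. This subarray runs from index 0 to index 1.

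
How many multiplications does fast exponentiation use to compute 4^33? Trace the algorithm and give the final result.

Computing 4^33 by squaring (build up from 4^1; each line after the first costs one multiplication):

4^1 = 4
4^2 = (4^1)^2 = 4^2 = 16
4^4 = (4^2)^2 = 16^2 = 256
4^8 = (4^4)^2 = 256^2 = 65536
4^16 = (4^8)^2 = 65536^2 = 4294967296
4^32 = (4^16)^2 = 4294967296^2 = 18446744073709551616
4^33 = 4 * 4^32 = 4 * 18446744073709551616 = 73786976294838206464

Result: 73786976294838206464
Multiplications needed: 6 (6 lines after 4^1)

4^33 = 73786976294838206464. Using exponentiation by squaring, this requires 6 multiplications. The key idea: if the exponent is even, square the half-power; if odd, multiply by the base once.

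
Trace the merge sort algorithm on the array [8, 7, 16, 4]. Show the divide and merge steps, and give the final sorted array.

Merge sort trace:

Split: [8, 7, 16, 4] -> [8, 7] and [16, 4]
  Split: [8, 7] -> [8] and [7]
  Merge: [8] + [7] -> [7, 8]
  Split: [16, 4] -> [16] and [4]
  Merge: [16] + [4] -> [4, 16]
Merge: [7, 8] + [4, 16] -> [4, 7, 8, 16]

Final sorted array: [4, 7, 8, 16]

The merge sort proceeds by recursively splitting the array and merging sorted halves.
After all merges, the sorted array is [4, 7, 8, 16].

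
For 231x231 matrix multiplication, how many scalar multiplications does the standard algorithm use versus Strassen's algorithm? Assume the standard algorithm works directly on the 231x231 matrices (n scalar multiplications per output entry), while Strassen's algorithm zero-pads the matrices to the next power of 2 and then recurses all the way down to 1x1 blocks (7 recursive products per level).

Matrix multiplication for 231x231 matrices:

Strassen's algorithm requires power-of-2 dimensions. Pad 231x231 to 256x256 (next power of 2).

Standard algorithm: 231^3 = 12326391 multiplications
Strassen's algorithm: 7^(log2(256)) = 7^8 = 5764801 multiplications
Savings: 12326391 - 5764801 = 6561590 multiplications

Standard: 12326391 multiplications (231^3). Strassen: 5764801 multiplications (7^8, after padding to 256x256). Strassen reduces 8 recursive multiplications to 7 at each level.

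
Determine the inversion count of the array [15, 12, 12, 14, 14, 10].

Finding inversions in [15, 12, 12, 14, 14, 10]:

(0, 1): arr[0]=15 > arr[1]=12
(0, 2): arr[0]=15 > arr[2]=12
(0, 3): arr[0]=15 > arr[3]=14
(0, 4): arr[0]=15 > arr[4]=14
(0, 5): arr[0]=15 > arr[5]=10
(1, 5): arr[1]=12 > arr[5]=10
(2, 5): arr[2]=12 > arr[5]=10
(3, 5): arr[3]=14 > arr[5]=10
(4, 5): arr[4]=14 > arr[5]=10

Total inversions: 9

The array has 9 inversion(s): (0,1), (0,2), (0,3), (0,4), (0,5), (1,5), (2,5), (3,5), (4,5). Each pair (i,j) satisfies i < j and arr[i] > arr[j].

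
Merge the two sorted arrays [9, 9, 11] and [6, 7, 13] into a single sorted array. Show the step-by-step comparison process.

Merging process:

Compare 9 vs 6: take 6 from right. Merged: [6]
Compare 9 vs 7: take 7 from right. Merged: [6, 7]
Compare 9 vs 13: take 9 from left. Merged: [6, 7, 9]
Compare 9 vs 13: take 9 from left. Merged: [6, 7, 9, 9]
Compare 11 vs 13: take 11 from left. Merged: [6, 7, 9, 9, 11]
Append remaining from right: [13]. Merged: [6, 7, 9, 9, 11, 13]

Final merged array: [6, 7, 9, 9, 11, 13]
Total comparisons: 5

The merged array is [6, 7, 9, 9, 11, 13], requiring 5 comparisons. The merge step runs in O(n) time where n is the total number of elements.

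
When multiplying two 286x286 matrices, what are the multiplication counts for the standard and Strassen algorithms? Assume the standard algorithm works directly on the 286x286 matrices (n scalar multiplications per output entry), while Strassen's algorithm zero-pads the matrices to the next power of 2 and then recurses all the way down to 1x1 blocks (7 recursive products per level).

Matrix multiplication for 286x286 matrices:

Strassen's algorithm requires power-of-2 dimensions. Pad 286x286 to 512x512 (next power of 2).

Standard algorithm: 286^3 = 23393656 multiplications
Strassen's algorithm: 7^(log2(512)) = 7^9 = 40353607 multiplications
Difference: 23393656 - 40353607 = -16959951 (Strassen uses MORE here due to padding overhead — for small or just-over-power-of-2 n, padding can outweigh the per-level savings)

Standard: 23393656 multiplications (286^3). Strassen: 40353607 multiplications (7^9, after padding to 512x512). Strassen reduces 8 recursive multiplications to 7 at each level.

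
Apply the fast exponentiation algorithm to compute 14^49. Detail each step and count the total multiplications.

Computing 14^49 by squaring (build up from 14^1; each line after the first costs one multiplication):

14^1 = 14
14^2 = (14^1)^2 = 14^2 = 196
14^3 = 14 * 14^2 = 14 * 196 = 2744
14^6 = (14^3)^2 = 2744^2 = 7529536
14^12 = (14^6)^2 = 7529536^2 = 56693912375296
14^24 = (14^12)^2 = 56693912375296^2 = 3214199700417740936751087616
14^48 = (14^24)^2 = 3214199700417740936751087616^2 = 10331079714165495587340637070279506584015829758908563456
14^49 = 14 * 14^48 = 14 * 10331079714165495587340637070279506584015829758908563456 = 144635115998316938222768918983913092176221616624719888384

Result: 144635115998316938222768918983913092176221616624719888384
Multiplications needed: 7 (7 lines after 14^1)

14^49 = 144635115998316938222768918983913092176221616624719888384. Using exponentiation by squaring, this requires 7 multiplications. The key idea: if the exponent is even, square the half-power; if odd, multiply by the base once.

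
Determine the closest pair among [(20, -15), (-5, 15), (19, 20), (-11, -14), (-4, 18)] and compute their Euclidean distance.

Computing all pairwise distances among 5 points:

d((20, -15), (-5, 15)) = 39.0512
d((20, -15), (19, 20)) = 35.0143
d((20, -15), (-11, -14)) = 31.0161
d((20, -15), (-4, 18)) = 40.8044
d((-5, 15), (19, 20)) = 24.5153
d((-5, 15), (-11, -14)) = 29.6142
d((-5, 15), (-4, 18)) = 3.1623 <-- minimum
d((19, 20), (-11, -14)) = 45.3431
d((19, 20), (-4, 18)) = 23.0868
d((-11, -14), (-4, 18)) = 32.7567

Closest pair: (-5, 15) and (-4, 18) with distance 3.1623

The closest pair is (-5, 15) and (-4, 18) with Euclidean distance 3.1623. For 5 points, brute-force pairwise comparison is shown above. For large n, the divide-and-conquer algorithm (sort by x, recurse on halves, check the dividing strip) achieves O(n log n).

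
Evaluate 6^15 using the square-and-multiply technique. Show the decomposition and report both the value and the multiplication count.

Computing 6^15 by squaring (build up from 6^1; each line after the first costs one multiplication):

6^1 = 6
6^2 = (6^1)^2 = 6^2 = 36
6^3 = 6 * 6^2 = 6 * 36 = 216
6^6 = (6^3)^2 = 216^2 = 46656
6^7 = 6 * 6^6 = 6 * 46656 = 279936
6^14 = (6^7)^2 = 279936^2 = 78364164096
6^15 = 6 * 6^14 = 6 * 78364164096 = 470184984576

Result: 470184984576
Multiplications needed: 6 (6 lines after 6^1)

6^15 = 470184984576. Using exponentiation by squaring, this requires 6 multiplications. The key idea: if the exponent is even, square the half-power; if odd, multiply by the base once.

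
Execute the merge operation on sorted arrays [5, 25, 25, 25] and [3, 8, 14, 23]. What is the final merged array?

Merging process:

Compare 5 vs 3: take 3 from right. Merged: [3]
Compare 5 vs 8: take 5 from left. Merged: [3, 5]
Compare 25 vs 8: take 8 from right. Merged: [3, 5, 8]
Compare 25 vs 14: take 14 from right. Merged: [3, 5, 8, 14]
Compare 25 vs 23: take 23 from right. Merged: [3, 5, 8, 14, 23]
Append remaining from left: [25, 25, 25]. Merged: [3, 5, 8, 14, 23, 25, 25, 25]

Final merged array: [3, 5, 8, 14, 23, 25, 25, 25]
Total comparisons: 5

The merged array is [3, 5, 8, 14, 23, 25, 25, 25], requiring 5 comparisons. The merge step runs in O(n) time where n is the total number of elements.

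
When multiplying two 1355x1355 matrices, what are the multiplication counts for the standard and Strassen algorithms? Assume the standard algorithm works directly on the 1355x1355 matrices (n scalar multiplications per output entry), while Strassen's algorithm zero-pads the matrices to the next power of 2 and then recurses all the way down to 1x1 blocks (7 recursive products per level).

Matrix multiplication for 1355x1355 matrices:

Strassen's algorithm requires power-of-2 dimensions. Pad 1355x1355 to 2048x2048 (next power of 2).

Standard algorithm: 1355^3 = 2487813875 multiplications
Strassen's algorithm: 7^(log2(2048)) = 7^11 = 1977326743 multiplications
Savings: 2487813875 - 1977326743 = 510487132 multiplications

Standard: 2487813875 multiplications (1355^3). Strassen: 1977326743 multiplications (7^11, after padding to 2048x2048). Strassen reduces 8 recursive multiplications to 7 at each level.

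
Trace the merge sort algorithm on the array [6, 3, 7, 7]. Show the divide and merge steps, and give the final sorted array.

Merge sort trace:

Split: [6, 3, 7, 7] -> [6, 3] and [7, 7]
  Split: [6, 3] -> [6] and [3]
  Merge: [6] + [3] -> [3, 6]
  Split: [7, 7] -> [7] and [7]
  Merge: [7] + [7] -> [7, 7]
Merge: [3, 6] + [7, 7] -> [3, 6, 7, 7]

Final sorted array: [3, 6, 7, 7]

The merge sort proceeds by recursively splitting the array and merging sorted halves.
After all merges, the sorted array is [3, 6, 7, 7].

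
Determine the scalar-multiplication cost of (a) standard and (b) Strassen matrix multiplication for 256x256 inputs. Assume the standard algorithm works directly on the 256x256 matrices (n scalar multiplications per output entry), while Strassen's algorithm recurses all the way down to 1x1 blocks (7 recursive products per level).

Matrix multiplication for 256x256 matrices:

Standard algorithm: 256^3 = 16777216 multiplications
Strassen's algorithm: 7^(log2(256)) = 7^8 = 5764801 multiplications
Savings: 16777216 - 5764801 = 11012415 multiplications

Standard: 16777216 multiplications (256^3). Strassen: 5764801 multiplications (7^8). Strassen reduces 8 recursive multiplications to 7 at each level.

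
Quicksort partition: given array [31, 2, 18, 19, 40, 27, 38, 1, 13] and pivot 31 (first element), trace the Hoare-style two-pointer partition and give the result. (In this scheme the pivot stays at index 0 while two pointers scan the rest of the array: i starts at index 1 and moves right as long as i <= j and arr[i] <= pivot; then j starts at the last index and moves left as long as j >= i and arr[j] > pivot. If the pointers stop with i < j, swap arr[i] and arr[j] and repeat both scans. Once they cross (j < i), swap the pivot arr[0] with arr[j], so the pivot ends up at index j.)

Hoare-style two-pointer partition with pivot = 31:

Initial array: [31, 2, 18, 19, 40, 27, 38, 1, 13]

Pointers start at i = 1, j = 8.
i stops at index 4 (arr[4]=40 > 31), j stops at index 8 (arr[8]=13 <= 31): swap arr[4] and arr[8], array becomes [31, 2, 18, 19, 13, 27, 38, 1, 40]
i stops at index 6 (arr[6]=38 > 31), j stops at index 7 (arr[7]=1 <= 31): swap arr[6] and arr[7], array becomes [31, 2, 18, 19, 13, 27, 1, 38, 40]
i ends at 7, j ends at 6: the pointers have crossed (j < i), so scanning stops.

Swap pivot arr[0] with arr[6] to place pivot at position 6: [1, 2, 18, 19, 13, 27, 31, 38, 40]
Pivot position: 6

After partitioning with pivot 31, the array becomes [1, 2, 18, 19, 13, 27, 31, 38, 40]. The pivot is placed at index 6. All elements to the left of the pivot are <= 31, and all elements to the right are > 31.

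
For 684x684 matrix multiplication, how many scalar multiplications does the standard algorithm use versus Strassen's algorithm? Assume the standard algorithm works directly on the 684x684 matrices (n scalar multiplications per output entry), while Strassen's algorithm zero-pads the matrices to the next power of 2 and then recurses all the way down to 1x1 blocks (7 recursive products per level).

Matrix multiplication for 684x684 matrices:

Strassen's algorithm requires power-of-2 dimensions. Pad 684x684 to 1024x1024 (next power of 2).

Standard algorithm: 684^3 = 320013504 multiplications
Strassen's algorithm: 7^(log2(1024)) = 7^10 = 282475249 multiplications
Savings: 320013504 - 282475249 = 37538255 multiplications

Standard: 320013504 multiplications (684^3). Strassen: 282475249 multiplications (7^10, after padding to 1024x1024). Strassen reduces 8 recursive multiplications to 7 at each level.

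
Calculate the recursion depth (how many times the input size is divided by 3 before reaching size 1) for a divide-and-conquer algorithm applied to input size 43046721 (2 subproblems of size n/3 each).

For divide and conquer with division factor 3:

Problem sizes at each level:
Level 0: 43046721
Level 1: 14348907
Level 2: 4782969
Level 3: 1594323
Level 4: 531441
Level 5: 177147
Level 6: 59049
Level 7: 19683
Level 8: 6561
Level 9: 2187
Level 10: 729
Level 11: 243
Level 12: 81
Level 13: 27
Level 14: 9
Level 15: 3
Level 16: 1

The root is level 0 and the size-1 base case is level 16 (the tree spans levels 0 through 16, i.e. 17 levels counting the root), so the depth is the number of divisions: log_3(43046721) = 16

The recursion tree depth is log_3(43046721) = 16. At each level, the problem size is divided by 3, so it takes 16 divisions to reduce to a base case of size 1. The algorithm makes 2 recursive calls at each level.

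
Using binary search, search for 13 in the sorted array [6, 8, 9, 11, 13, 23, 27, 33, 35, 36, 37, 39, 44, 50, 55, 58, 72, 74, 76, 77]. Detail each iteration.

Binary search for 13 in [6, 8, 9, 11, 13, 23, 27, 33, 35, 36, 37, 39, 44, 50, 55, 58, 72, 74, 76, 77]:

lo=0, hi=19, mid=9, arr[mid]=36 -> 36 > 13, search left half
lo=0, hi=8, mid=4, arr[mid]=13 -> Found target at index 4!

Binary search finds 13 at index 4 after 2 comparisons. The search repeatedly halves the search space by comparing with the middle element.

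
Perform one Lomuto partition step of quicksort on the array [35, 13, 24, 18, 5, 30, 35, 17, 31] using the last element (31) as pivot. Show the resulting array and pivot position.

Lomuto partition with pivot = 31:

Initial array: [35, 13, 24, 18, 5, 30, 35, 17, 31]

arr[0]=35 > 31: no swap
arr[1]=13 <= 31: swap with position 0, array becomes [13, 35, 24, 18, 5, 30, 35, 17, 31]
arr[2]=24 <= 31: swap with position 1, array becomes [13, 24, 35, 18, 5, 30, 35, 17, 31]
arr[3]=18 <= 31: swap with position 2, array becomes [13, 24, 18, 35, 5, 30, 35, 17, 31]
arr[4]=5 <= 31: swap with position 3, array becomes [13, 24, 18, 5, 35, 30, 35, 17, 31]
arr[5]=30 <= 31: swap with position 4, array becomes [13, 24, 18, 5, 30, 35, 35, 17, 31]
arr[6]=35 > 31: no swap
arr[7]=17 <= 31: swap with position 5, array becomes [13, 24, 18, 5, 30, 17, 35, 35, 31]

Place pivot at position 6: [13, 24, 18, 5, 30, 17, 31, 35, 35]
Pivot position: 6

After partitioning with pivot 31, the array becomes [13, 24, 18, 5, 30, 17, 31, 35, 35]. The pivot is placed at index 6. All elements to the left of the pivot are <= 31, and all elements to the right are > 31.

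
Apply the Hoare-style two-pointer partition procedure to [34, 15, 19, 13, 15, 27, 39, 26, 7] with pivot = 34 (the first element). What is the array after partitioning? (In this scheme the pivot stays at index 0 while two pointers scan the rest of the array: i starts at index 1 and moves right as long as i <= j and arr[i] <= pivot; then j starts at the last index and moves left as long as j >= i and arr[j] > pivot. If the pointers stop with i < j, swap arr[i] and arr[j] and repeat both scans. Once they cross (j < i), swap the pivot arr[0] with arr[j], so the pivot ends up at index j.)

Hoare-style two-pointer partition with pivot = 34:

Initial array: [34, 15, 19, 13, 15, 27, 39, 26, 7]

Pointers start at i = 1, j = 8.
i stops at index 6 (arr[6]=39 > 34), j stops at index 8 (arr[8]=7 <= 34): swap arr[6] and arr[8], array becomes [34, 15, 19, 13, 15, 27, 7, 26, 39]
i ends at 8, j ends at 7: the pointers have crossed (j < i), so scanning stops.

Swap pivot arr[0] with arr[7] to place pivot at position 7: [26, 15, 19, 13, 15, 27, 7, 34, 39]
Pivot position: 7

After partitioning with pivot 34, the array becomes [26, 15, 19, 13, 15, 27, 7, 34, 39]. The pivot is placed at index 7. All elements to the left of the pivot are <= 34, and all elements to the right are > 34.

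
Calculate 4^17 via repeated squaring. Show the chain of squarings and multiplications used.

Computing 4^17 by squaring (build up from 4^1; each line after the first costs one multiplication):

4^1 = 4
4^2 = (4^1)^2 = 4^2 = 16
4^4 = (4^2)^2 = 16^2 = 256
4^8 = (4^4)^2 = 256^2 = 65536
4^16 = (4^8)^2 = 65536^2 = 4294967296
4^17 = 4 * 4^16 = 4 * 4294967296 = 17179869184

Result: 17179869184
Multiplications needed: 5 (5 lines after 4^1)

4^17 = 17179869184. Using exponentiation by squaring, this requires 5 multiplications. The key idea: if the exponent is even, square the half-power; if odd, multiply by the base once.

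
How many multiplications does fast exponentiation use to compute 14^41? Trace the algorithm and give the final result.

Computing 14^41 by squaring (build up from 14^1; each line after the first costs one multiplication):

14^1 = 14
14^2 = (14^1)^2 = 14^2 = 196
14^4 = (14^2)^2 = 196^2 = 38416
14^5 = 14 * 14^4 = 14 * 38416 = 537824
14^10 = (14^5)^2 = 537824^2 = 289254654976
14^20 = (14^10)^2 = 289254654976^2 = 83668255425284801560576
14^40 = (14^20)^2 = 83668255425284801560576^2 = 7000376965910699630056503868178506524997451776
14^41 = 14 * 14^40 = 14 * 7000376965910699630056503868178506524997451776 = 98005277522749794820791054154499091349964324864

Result: 98005277522749794820791054154499091349964324864
Multiplications needed: 7 (7 lines after 14^1)

14^41 = 98005277522749794820791054154499091349964324864. Using exponentiation by squaring, this requires 7 multiplications. The key idea: if the exponent is even, square the half-power; if odd, multiply by the base once.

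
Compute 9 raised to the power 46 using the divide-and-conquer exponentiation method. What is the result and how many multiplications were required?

Computing 9^46 by squaring (build up from 9^1; each line after the first costs one multiplication):

9^1 = 9
9^2 = (9^1)^2 = 9^2 = 81
9^4 = (9^2)^2 = 81^2 = 6561
9^5 = 9 * 9^4 = 9 * 6561 = 59049
9^10 = (9^5)^2 = 59049^2 = 3486784401
9^11 = 9 * 9^10 = 9 * 3486784401 = 31381059609
9^22 = (9^11)^2 = 31381059609^2 = 984770902183611232881
9^23 = 9 * 9^22 = 9 * 984770902183611232881 = 8862938119652501095929
9^46 = (9^23)^2 = 8862938119652501095929^2 = 78551672112789411833022577315290546060373041

Result: 78551672112789411833022577315290546060373041
Multiplications needed: 8 (8 lines after 9^1)

9^46 = 78551672112789411833022577315290546060373041. Using exponentiation by squaring, this requires 8 multiplications. The key idea: if the exponent is even, square the half-power; if odd, multiply by the base once.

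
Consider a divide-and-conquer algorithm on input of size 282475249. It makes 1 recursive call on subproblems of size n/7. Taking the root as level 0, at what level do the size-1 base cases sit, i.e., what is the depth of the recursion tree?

For divide and conquer with division factor 7:

Problem sizes at each level:
Level 0: 282475249
Level 1: 40353607
Level 2: 5764801
Level 3: 823543
Level 4: 117649
Level 5: 16807
Level 6: 2401
Level 7: 343
Level 8: 49
Level 9: 7
Level 10: 1

The root is level 0 and the size-1 base case is level 10 (the tree spans levels 0 through 10, i.e. 11 levels counting the root), so the depth is the number of divisions: log_7(282475249) = 10

The recursion tree depth is log_7(282475249) = 10. At each level, the problem size is divided by 7, so it takes 10 divisions to reduce to a base case of size 1. The algorithm makes 1 recursive call at each level.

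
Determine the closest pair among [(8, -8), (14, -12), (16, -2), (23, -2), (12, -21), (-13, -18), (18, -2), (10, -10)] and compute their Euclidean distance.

Computing all pairwise distances among 8 points:

d((8, -8), (14, -12)) = 7.2111
d((8, -8), (16, -2)) = 10.0
d((8, -8), (23, -2)) = 16.1555
d((8, -8), (12, -21)) = 13.6015
d((8, -8), (-13, -18)) = 23.2594
d((8, -8), (18, -2)) = 11.6619
d((8, -8), (10, -10)) = 2.8284
d((14, -12), (16, -2)) = 10.198
d((14, -12), (23, -2)) = 13.4536
d((14, -12), (12, -21)) = 9.2195
d((14, -12), (-13, -18)) = 27.6586
d((14, -12), (18, -2)) = 10.7703
d((14, -12), (10, -10)) = 4.4721
d((16, -2), (23, -2)) = 7.0
d((16, -2), (12, -21)) = 19.4165
d((16, -2), (-13, -18)) = 33.121
d((16, -2), (18, -2)) = 2.0 <-- minimum
d((16, -2), (10, -10)) = 10.0
d((23, -2), (12, -21)) = 21.9545
d((23, -2), (-13, -18)) = 39.3954
d((23, -2), (18, -2)) = 5.0
d((23, -2), (10, -10)) = 15.2643
d((12, -21), (-13, -18)) = 25.1794
d((12, -21), (18, -2)) = 19.9249
d((12, -21), (10, -10)) = 11.1803
d((-13, -18), (18, -2)) = 34.8855
d((-13, -18), (10, -10)) = 24.3516
d((18, -2), (10, -10)) = 11.3137

Closest pair: (16, -2) and (18, -2) with distance 2.0

The closest pair is (16, -2) and (18, -2) with Euclidean distance 2.0. For 8 points, brute-force pairwise comparison is shown above. For large n, the divide-and-conquer algorithm (sort by x, recurse on halves, check the dividing strip) achieves O(n log n).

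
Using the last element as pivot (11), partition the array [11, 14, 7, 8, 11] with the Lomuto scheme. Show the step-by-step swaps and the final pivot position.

Lomuto partition with pivot = 11:

Initial array: [11, 14, 7, 8, 11]

arr[0]=11 <= 11: swap with position 0, array becomes [11, 14, 7, 8, 11]
arr[1]=14 > 11: no swap
arr[2]=7 <= 11: swap with position 1, array becomes [11, 7, 14, 8, 11]
arr[3]=8 <= 11: swap with position 2, array becomes [11, 7, 8, 14, 11]

Place pivot at position 3: [11, 7, 8, 11, 14]
Pivot position: 3

After partitioning with pivot 11, the array becomes [11, 7, 8, 11, 14]. The pivot is placed at index 3. All elements to the left of the pivot are <= 11, and all elements to the right are > 11.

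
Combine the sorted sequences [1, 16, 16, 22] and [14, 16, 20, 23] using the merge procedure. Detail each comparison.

Merging process:

Compare 1 vs 14: take 1 from left. Merged: [1]
Compare 16 vs 14: take 14 from right. Merged: [1, 14]
Compare 16 vs 16: take 16 from left. Merged: [1, 14, 16]
Compare 16 vs 16: take 16 from left. Merged: [1, 14, 16, 16]
Compare 22 vs 16: take 16 from right. Merged: [1, 14, 16, 16, 16]
Compare 22 vs 20: take 20 from right. Merged: [1, 14, 16, 16, 16, 20]
Compare 22 vs 23: take 22 from left. Merged: [1, 14, 16, 16, 16, 20, 22]
Append remaining from right: [23]. Merged: [1, 14, 16, 16, 16, 20, 22, 23]

Final merged array: [1, 14, 16, 16, 16, 20, 22, 23]
Total comparisons: 7

The merged array is [1, 14, 16, 16, 16, 20, 22, 23], requiring 7 comparisons. The merge step runs in O(n) time where n is the total number of elements.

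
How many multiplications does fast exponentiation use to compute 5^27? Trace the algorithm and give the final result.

Computing 5^27 by squaring (build up from 5^1; each line after the first costs one multiplication):

5^1 = 5
5^2 = (5^1)^2 = 5^2 = 25
5^3 = 5 * 5^2 = 5 * 25 = 125
5^6 = (5^3)^2 = 125^2 = 15625
5^12 = (5^6)^2 = 15625^2 = 244140625
5^13 = 5 * 5^12 = 5 * 244140625 = 1220703125
5^26 = (5^13)^2 = 1220703125^2 = 1490116119384765625
5^27 = 5 * 5^26 = 5 * 1490116119384765625 = 7450580596923828125

Result: 7450580596923828125
Multiplications needed: 7 (7 lines after 5^1)

5^27 = 7450580596923828125. Using exponentiation by squaring, this requires 7 multiplications. The key idea: if the exponent is even, square the half-power; if odd, multiply by the base once.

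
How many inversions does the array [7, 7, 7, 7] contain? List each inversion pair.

Finding inversions in [7, 7, 7, 7]:


Total inversions: 0

The array has 0 inversions. It is already sorted.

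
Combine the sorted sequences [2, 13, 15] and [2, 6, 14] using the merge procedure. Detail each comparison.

Merging process:

Compare 2 vs 2: take 2 from left. Merged: [2]
Compare 13 vs 2: take 2 from right. Merged: [2, 2]
Compare 13 vs 6: take 6 from right. Merged: [2, 2, 6]
Compare 13 vs 14: take 13 from left. Merged: [2, 2, 6, 13]
Compare 15 vs 14: take 14 from right. Merged: [2, 2, 6, 13, 14]
Append remaining from left: [15]. Merged: [2, 2, 6, 13, 14, 15]

Final merged array: [2, 2, 6, 13, 14, 15]
Total comparisons: 5

The merged array is [2, 2, 6, 13, 14, 15], requiring 5 comparisons. The merge step runs in O(n) time where n is the total number of elements.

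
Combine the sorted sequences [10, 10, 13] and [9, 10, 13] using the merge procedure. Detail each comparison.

Merging process:

Compare 10 vs 9: take 9 from right. Merged: [9]
Compare 10 vs 10: take 10 from left. Merged: [9, 10]
Compare 10 vs 10: take 10 from left. Merged: [9, 10, 10]
Compare 13 vs 10: take 10 from right. Merged: [9, 10, 10, 10]
Compare 13 vs 13: take 13 from left. Merged: [9, 10, 10, 10, 13]
Append remaining from right: [13]. Merged: [9, 10, 10, 10, 13, 13]

Final merged array: [9, 10, 10, 10, 13, 13]
Total comparisons: 5

The merged array is [9, 10, 10, 10, 13, 13], requiring 5 comparisons. The merge step runs in O(n) time where n is the total number of elements.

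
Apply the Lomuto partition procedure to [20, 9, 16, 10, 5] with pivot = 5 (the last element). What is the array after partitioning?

Lomuto partition with pivot = 5:

Initial array: [20, 9, 16, 10, 5]

arr[0]=20 > 5: no swap
arr[1]=9 > 5: no swap
arr[2]=16 > 5: no swap
arr[3]=10 > 5: no swap

Place pivot at position 0: [5, 9, 16, 10, 20]
Pivot position: 0

After partitioning with pivot 5, the array becomes [5, 9, 16, 10, 20]. The pivot is placed at index 0. All elements to the left of the pivot are <= 5, and all elements to the right are > 5.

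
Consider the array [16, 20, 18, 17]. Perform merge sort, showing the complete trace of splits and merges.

Merge sort trace:

Split: [16, 20, 18, 17] -> [16, 20] and [18, 17]
  Split: [16, 20] -> [16] and [20]
  Merge: [16] + [20] -> [16, 20]
  Split: [18, 17] -> [18] and [17]
  Merge: [18] + [17] -> [17, 18]
Merge: [16, 20] + [17, 18] -> [16, 17, 18, 20]

Final sorted array: [16, 17, 18, 20]

The merge sort proceeds by recursively splitting the array and merging sorted halves.
After all merges, the sorted array is [16, 17, 18, 20].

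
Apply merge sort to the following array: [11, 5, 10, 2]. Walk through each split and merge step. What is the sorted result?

Merge sort trace:

Split: [11, 5, 10, 2] -> [11, 5] and [10, 2]
  Split: [11, 5] -> [11] and [5]
  Merge: [11] + [5] -> [5, 11]
  Split: [10, 2] -> [10] and [2]
  Merge: [10] + [2] -> [2, 10]
Merge: [5, 11] + [2, 10] -> [2, 5, 10, 11]

Final sorted array: [2, 5, 10, 11]

The merge sort proceeds by recursively splitting the array and merging sorted halves.
After all merges, the sorted array is [2, 5, 10, 11].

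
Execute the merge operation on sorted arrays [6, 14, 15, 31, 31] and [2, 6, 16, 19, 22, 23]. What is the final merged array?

Merging process:

Compare 6 vs 2: take 2 from right. Merged: [2]
Compare 6 vs 6: take 6 from left. Merged: [2, 6]
Compare 14 vs 6: take 6 from right. Merged: [2, 6, 6]
Compare 14 vs 16: take 14 from left. Merged: [2, 6, 6, 14]
Compare 15 vs 16: take 15 from left. Merged: [2, 6, 6, 14, 15]
Compare 31 vs 16: take 16 from right. Merged: [2, 6, 6, 14, 15, 16]
Compare 31 vs 19: take 19 from right. Merged: [2, 6, 6, 14, 15, 16, 19]
Compare 31 vs 22: take 22 from right. Merged: [2, 6, 6, 14, 15, 16, 19, 22]
Compare 31 vs 23: take 23 from right. Merged: [2, 6, 6, 14, 15, 16, 19, 22, 23]
Append remaining from left: [31, 31]. Merged: [2, 6, 6, 14, 15, 16, 19, 22, 23, 31, 31]

Final merged array: [2, 6, 6, 14, 15, 16, 19, 22, 23, 31, 31]
Total comparisons: 9

The merged array is [2, 6, 6, 14, 15, 16, 19, 22, 23, 31, 31], requiring 9 comparisons. The merge step runs in O(n) time where n is the total number of elements.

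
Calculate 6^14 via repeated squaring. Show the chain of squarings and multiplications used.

Computing 6^14 by squaring (build up from 6^1; each line after the first costs one multiplication):

6^1 = 6
6^2 = (6^1)^2 = 6^2 = 36
6^3 = 6 * 6^2 = 6 * 36 = 216
6^6 = (6^3)^2 = 216^2 = 46656
6^7 = 6 * 6^6 = 6 * 46656 = 279936
6^14 = (6^7)^2 = 279936^2 = 78364164096

Result: 78364164096
Multiplications needed: 5 (5 lines after 6^1)

6^14 = 78364164096. Using exponentiation by squaring, this requires 5 multiplications. The key idea: if the exponent is even, square the half-power; if odd, multiply by the base once.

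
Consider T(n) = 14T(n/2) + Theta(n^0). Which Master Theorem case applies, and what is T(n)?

Master Theorem for T(n) = 14T(n/2) + O(n^0):

a = 14, b = 2, c = 0
log_b(a) = log_2(14) = 3.8074

Case 1: c = 0 < log_2(14) = 3.8074
T(n) = O(n^(log_2 14))

For T(n) = 14T(n/2) + O(n^0): log_2(14) = 3.8074. This is Case 1 of the Master Theorem (c < log_b(a), work dominated by leaves), giving O(n^(log_2 14)).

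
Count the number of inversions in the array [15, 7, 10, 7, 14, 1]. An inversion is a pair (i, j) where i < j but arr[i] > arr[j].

Finding inversions in [15, 7, 10, 7, 14, 1]:

(0, 1): arr[0]=15 > arr[1]=7
(0, 2): arr[0]=15 > arr[2]=10
(0, 3): arr[0]=15 > arr[3]=7
(0, 4): arr[0]=15 > arr[4]=14
(0, 5): arr[0]=15 > arr[5]=1
(1, 5): arr[1]=7 > arr[5]=1
(2, 3): arr[2]=10 > arr[3]=7
(2, 5): arr[2]=10 > arr[5]=1
(3, 5): arr[3]=7 > arr[5]=1
(4, 5): arr[4]=14 > arr[5]=1

Total inversions: 10

The array has 10 inversion(s): (0,1), (0,2), (0,3), (0,4), (0,5), (1,5), (2,3), (2,5), (3,5), (4,5). Each pair (i,j) satisfies i < j and arr[i] > arr[j].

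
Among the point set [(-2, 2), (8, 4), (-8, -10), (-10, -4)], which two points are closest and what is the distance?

Computing all pairwise distances among 4 points:

d((-2, 2), (8, 4)) = 10.198
d((-2, 2), (-8, -10)) = 13.4164
d((-2, 2), (-10, -4)) = 10.0
d((8, 4), (-8, -10)) = 21.2603
d((8, 4), (-10, -4)) = 19.6977
d((-8, -10), (-10, -4)) = 6.3246 <-- minimum

Closest pair: (-8, -10) and (-10, -4) with distance 6.3246

The closest pair is (-8, -10) and (-10, -4) with Euclidean distance 6.3246. For 4 points, brute-force pairwise comparison is shown above. For large n, the divide-and-conquer algorithm (sort by x, recurse on halves, check the dividing strip) achieves O(n log n).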